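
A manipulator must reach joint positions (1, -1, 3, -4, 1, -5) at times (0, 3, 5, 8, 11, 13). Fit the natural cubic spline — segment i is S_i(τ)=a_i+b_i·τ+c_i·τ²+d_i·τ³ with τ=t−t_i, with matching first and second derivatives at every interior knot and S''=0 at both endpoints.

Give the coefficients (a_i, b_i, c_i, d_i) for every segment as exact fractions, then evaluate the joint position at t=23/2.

Δ: Δ0=-2/3, Δ1=2, Δ2=-7/3, Δ3=5/3, Δ4=-3
row 1: diag=10, rhs=16; c'=1/5, d'=8/5
row 2: denom=10−2·1/5=48/5; d'=(-26−2·8/5)/(48/5)=-73/24
row 3: denom=12−3·5/16=177/16; d'=(24−3·-73/24)/(177/16)=530/177
row 4: denom=10−3·16/59=542/59; d'=(-28−3·530/177)/(542/59)=-1091/271
back: M4=-1091/271
back: M3=530/177−16/59·-1091/271=3322/813
back: M2=-73/24−5/16·3322/813=-3511/813
back: M1=8/5−1/5·-3511/813=2003/813
M: M0=0, M1=2003/813, M2=-3511/813, M3=3322/813, M4=-1091/271, M5=0
seg 0: a=1, c=M0/2=0, d=(M1−M0)/(6·3)=2003/14634, b=Δ0−h0·(2M0+M1)/6=-1029/542
seg 1: a=-1, c=M1/2=2003/1626, d=(M2−M1)/(6·2)=-919/1626, b=Δ1−h1·(2M1+M2)/6=487/271
seg 2: a=3, c=M2/2=-3511/1626, d=(M3−M2)/(6·3)=6833/14634, b=Δ2−h2·(2M2+M3)/6=-47/813
seg 3: a=-4, c=M3/2=1661/813, d=(M4−M3)/(6·3)=-6595/14634, b=Δ3−h3·(2M3+M4)/6=-661/1626
seg 4: a=1, c=M4/2=-1091/542, d=(M5−M4)/(6·2)=1091/3252, b=Δ4−h4·(2M4+M5)/6=-257/813
t_q=23/2 → seg 4, τ=1/2; S=1+-257/813·τ+-1091/542·τ²+1091/3252·τ³=3301/8672

  seg 0: a=1 b=-1029/542 c=0 d=2003/14634
  seg 1: a=-1 b=487/271 c=2003/1626 d=-919/1626
  seg 2: a=3 b=-47/813 c=-3511/1626 d=6833/14634
  seg 3: a=-4 b=-661/1626 c=1661/813 d=-6595/14634
  seg 4: a=1 b=-257/813 c=-1091/542 d=1091/3252
S(23/2) = 3301/8672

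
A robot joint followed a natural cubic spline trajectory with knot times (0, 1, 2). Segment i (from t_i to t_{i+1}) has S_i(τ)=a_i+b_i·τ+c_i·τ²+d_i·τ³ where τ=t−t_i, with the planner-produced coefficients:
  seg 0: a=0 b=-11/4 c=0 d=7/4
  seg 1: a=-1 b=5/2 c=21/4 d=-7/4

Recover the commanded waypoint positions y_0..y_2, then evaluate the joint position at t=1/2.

y_0 = S_0(0) = a_0 = 0
y_1 = S_1(0) = a_1 = -1
y_2 = S_1(1) = 5
t_q=1/2 is in segment 0 (τ=1/2); S_0(τ)=-37/32

y_0=0 y_1=-1 y_2=5
S(1/2) = -37/32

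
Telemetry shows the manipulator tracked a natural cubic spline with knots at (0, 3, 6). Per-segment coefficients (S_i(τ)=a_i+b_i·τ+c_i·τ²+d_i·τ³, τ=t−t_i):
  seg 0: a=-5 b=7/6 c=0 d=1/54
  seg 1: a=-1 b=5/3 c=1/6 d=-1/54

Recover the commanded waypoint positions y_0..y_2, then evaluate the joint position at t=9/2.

y_0 = S_0(0) = a_0 = -5
y_1 = S_1(0) = a_1 = -1
y_2 = S_1(3) = 5
t_q=9/2 is in segment 1 (τ=3/2); S_1(τ)=29/16

y_0=-5 y_1=-1 y_2=5
S(9/2) = 29/16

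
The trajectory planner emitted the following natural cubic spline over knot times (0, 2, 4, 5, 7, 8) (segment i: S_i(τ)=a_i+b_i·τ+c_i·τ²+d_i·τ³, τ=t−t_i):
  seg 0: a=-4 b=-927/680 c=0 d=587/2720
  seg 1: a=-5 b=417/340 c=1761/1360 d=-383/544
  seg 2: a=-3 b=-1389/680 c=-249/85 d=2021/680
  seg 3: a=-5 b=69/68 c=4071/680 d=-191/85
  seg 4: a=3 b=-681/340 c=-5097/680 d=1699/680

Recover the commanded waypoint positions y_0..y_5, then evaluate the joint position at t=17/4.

y_0 = S_0(0) = a_0 = -4
y_1 = S_1(0) = a_1 = -5
y_2 = S_2(0) = a_2 = -3
y_3 = S_3(0) = a_3 = -5
y_4 = S_4(0) = a_4 = 3
y_5 = S_4(1) = -4
t_q=17/4 is in segment 2 (τ=1/4); S_2(τ)=-158731/43520

y_0=-4 y_1=-5 y_2=-3 y_3=-5 y_4=3 y_5=-4
S(17/4) = -158731/43520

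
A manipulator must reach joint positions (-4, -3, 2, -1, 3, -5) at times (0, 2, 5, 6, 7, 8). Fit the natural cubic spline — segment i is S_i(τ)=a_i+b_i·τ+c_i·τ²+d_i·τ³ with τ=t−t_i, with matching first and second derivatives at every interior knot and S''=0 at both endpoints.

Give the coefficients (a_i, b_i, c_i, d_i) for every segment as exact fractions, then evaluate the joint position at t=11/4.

  seg 0: a=-4 b=-2509/6150 c=0 d=698/3075
  seg 1: a=-3 b=14243/6150 c=1396/1025 d=-9707/18450
  seg 2: a=2 b=-11432/3075 c=-1383/410 d=25159/6150
  seg 3: a=-1 b=11123/6150 c=9122/1025 d=-8251/1230
  seg 4: a=3 b=-1589/3075 c=-23011/2050 d=23011/6150
S(11/4) = -94321/131200

Δ: Δ0=1/2, Δ1=5/3, Δ2=-3, Δ3=4, Δ4=-8
row 1: diag=10, rhs=7; c'=3/10, d'=7/10
row 2: denom=8−3·3/10=71/10; d'=(-28−3·7/10)/(71/10)=-301/71
row 3: denom=4−1·10/71=274/71; d'=(42−1·-301/71)/(274/71)=3283/274
row 4: denom=4−1·71/274=1025/274; d'=(-72−1·3283/274)/(1025/274)=-23011/1025
back: M4=-23011/1025
back: M3=3283/274−71/274·-23011/1025=18244/1025
back: M2=-301/71−10/71·18244/1025=-1383/205
back: M1=7/10−3/10·-1383/205=2792/1025
M: M0=0, M1=2792/1025, M2=-1383/205, M3=18244/1025, M4=-23011/1025, M5=0
seg 0: a=-4, c=M0/2=0, d=(M1−M0)/(6·2)=698/3075, b=Δ0−h0·(2M0+M1)/6=-2509/6150
seg 1: a=-3, c=M1/2=1396/1025, d=(M2−M1)/(6·3)=-9707/18450, b=Δ1−h1·(2M1+M2)/6=14243/6150
seg 2: a=2, c=M2/2=-1383/410, d=(M3−M2)/(6·1)=25159/6150, b=Δ2−h2·(2M2+M3)/6=-11432/3075
seg 3: a=-1, c=M3/2=9122/1025, d=(M4−M3)/(6·1)=-8251/1230, b=Δ3−h3·(2M3+M4)/6=11123/6150
seg 4: a=3, c=M4/2=-23011/2050, d=(M5−M4)/(6·1)=23011/6150, b=Δ4−h4·(2M4+M5)/6=-1589/3075
t_q=11/4 → seg 1, τ=3/4; S=-3+14243/6150·τ+1396/1025·τ²+-9707/18450·τ³=-94321/131200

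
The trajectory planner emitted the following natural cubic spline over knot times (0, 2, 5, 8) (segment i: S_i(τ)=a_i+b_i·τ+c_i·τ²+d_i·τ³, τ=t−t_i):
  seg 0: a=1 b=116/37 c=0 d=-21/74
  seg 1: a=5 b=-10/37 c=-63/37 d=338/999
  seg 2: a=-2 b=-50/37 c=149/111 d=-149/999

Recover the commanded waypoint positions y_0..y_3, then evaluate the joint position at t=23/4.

y_0 = S_0(0) = a_0 = 1
y_1 = S_1(0) = a_1 = 5
y_2 = S_2(0) = a_2 = -2
y_3 = S_2(3) = 2
t_q=23/4 is in segment 2 (τ=3/4); S_2(τ)=-5497/2368

y_0=1 y_1=5 y_2=-2 y_3=2
S(23/4) = -5497/2368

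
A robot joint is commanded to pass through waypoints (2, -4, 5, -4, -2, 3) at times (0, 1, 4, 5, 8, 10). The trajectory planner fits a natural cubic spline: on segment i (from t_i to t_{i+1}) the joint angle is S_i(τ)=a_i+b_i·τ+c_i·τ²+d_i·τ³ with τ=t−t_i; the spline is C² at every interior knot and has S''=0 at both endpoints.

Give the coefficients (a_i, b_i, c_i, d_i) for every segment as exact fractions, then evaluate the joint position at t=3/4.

Δ: Δ0=-6, Δ1=3, Δ2=-9, Δ3=2/3, Δ4=5/2
row 1: diag=8, rhs=54; c'=3/8, d'=27/4
row 2: denom=8−3·3/8=55/8; d'=(-72−3·27/4)/(55/8)=-738/55
row 3: denom=8−1·8/55=432/55; d'=(58−1·-738/55)/(432/55)=491/54
row 4: denom=10−3·55/144=425/48; d'=(11−3·491/54)/(425/48)=-2344/1275
back: M4=-2344/1275
back: M3=491/54−55/144·-2344/1275=7493/765
back: M2=-738/55−8/55·7493/765=-56774/3825
back: M1=27/4−3/8·-56774/3825=15703/1275
M: M0=0, M1=15703/1275, M2=-56774/3825, M3=7493/765, M4=-2344/1275, M5=0
seg 0: a=2, c=M0/2=0, d=(M1−M0)/(6·1)=15703/7650, b=Δ0−h0·(2M0+M1)/6=-61603/7650
seg 1: a=-4, c=M1/2=15703/2550, d=(M2−M1)/(6·3)=-103883/68850, b=Δ1−h1·(2M1+M2)/6=-7247/3825
seg 2: a=5, c=M2/2=-28387/3825, d=(M3−M2)/(6·1)=10471/2550, b=Δ2−h2·(2M2+M3)/6=-43489/7650
seg 3: a=-4, c=M3/2=7493/1530, d=(M4−M3)/(6·3)=-44497/68850, b=Δ3−h3·(2M3+M4)/6=-1847/225
seg 4: a=-2, c=M4/2=-1172/1275, d=(M5−M4)/(6·2)=586/3825, b=Δ4−h4·(2M4+M5)/6=28501/7650
t_q=3/4 → seg 0, τ=3/4; S=2+-61603/7650·τ+0·τ²+15703/7650·τ³=-517921/163200

  seg 0: a=2 b=-61603/7650 c=0 d=15703/7650
  seg 1: a=-4 b=-7247/3825 c=15703/2550 d=-103883/68850
  seg 2: a=5 b=-43489/7650 c=-28387/3825 d=10471/2550
  seg 3: a=-4 b=-1847/225 c=7493/1530 d=-44497/68850
  seg 4: a=-2 b=28501/7650 c=-1172/1275 d=586/3825
S(3/4) = -517921/163200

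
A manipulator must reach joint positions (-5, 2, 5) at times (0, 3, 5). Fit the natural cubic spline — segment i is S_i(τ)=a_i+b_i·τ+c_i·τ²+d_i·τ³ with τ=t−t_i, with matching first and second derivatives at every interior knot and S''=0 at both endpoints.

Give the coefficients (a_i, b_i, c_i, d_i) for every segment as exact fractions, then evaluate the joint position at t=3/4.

  seg 0: a=-5 b=31/12 c=0 d=-1/36
  seg 1: a=2 b=11/6 c=-1/4 d=1/24
S(3/4) = -787/256

Δ: Δ0=7/3, Δ1=3/2
row 1: diag=10, rhs=-5; c'=1/5, d'=-1/2
back: M1=-1/2
M: M0=0, M1=-1/2, M2=0
seg 0: a=-5, c=M0/2=0, d=(M1−M0)/(6·3)=-1/36, b=Δ0−h0·(2M0+M1)/6=31/12
seg 1: a=2, c=M1/2=-1/4, d=(M2−M1)/(6·2)=1/24, b=Δ1−h1·(2M1+M2)/6=11/6
t_q=3/4 → seg 0, τ=3/4; S=-5+31/12·τ+0·τ²+-1/36·τ³=-787/256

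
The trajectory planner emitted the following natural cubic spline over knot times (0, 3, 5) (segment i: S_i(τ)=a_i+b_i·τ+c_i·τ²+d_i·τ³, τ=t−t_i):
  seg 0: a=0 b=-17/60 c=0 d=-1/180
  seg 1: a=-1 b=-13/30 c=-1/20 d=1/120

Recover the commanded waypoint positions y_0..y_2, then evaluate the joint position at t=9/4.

y_0 = S_0(0) = a_0 = 0
y_1 = S_1(0) = a_1 = -1
y_2 = S_1(2) = -2
t_q=9/4 is in segment 0 (τ=9/4); S_0(τ)=-897/1280

y_0=0 y_1=-1 y_2=-2
S(9/4) = -897/1280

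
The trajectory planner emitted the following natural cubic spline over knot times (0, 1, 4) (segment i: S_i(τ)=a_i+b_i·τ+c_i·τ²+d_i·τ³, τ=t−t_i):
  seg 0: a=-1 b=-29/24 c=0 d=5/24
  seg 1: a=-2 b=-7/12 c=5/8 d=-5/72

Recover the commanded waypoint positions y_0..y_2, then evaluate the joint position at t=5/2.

y_0 = S_0(0) = a_0 = -1
y_1 = S_1(0) = a_1 = -2
y_2 = S_1(3) = 0
t_q=5/2 is in segment 1 (τ=3/2); S_1(τ)=-109/64

y_0=-1 y_1=-2 y_2=0
S(5/2) = -109/64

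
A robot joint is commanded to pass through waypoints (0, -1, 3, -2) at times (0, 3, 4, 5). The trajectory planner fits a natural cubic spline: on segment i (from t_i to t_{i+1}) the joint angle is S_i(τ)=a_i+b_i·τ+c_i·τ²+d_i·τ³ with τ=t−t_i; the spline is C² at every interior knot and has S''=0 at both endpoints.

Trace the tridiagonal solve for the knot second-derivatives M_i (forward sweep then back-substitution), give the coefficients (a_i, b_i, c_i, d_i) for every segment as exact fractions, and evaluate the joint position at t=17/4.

Δ: Δ0=-1/3, Δ1=4, Δ2=-5
row 1: diag=8, rhs=26; c'=1/8, d'=13/4
row 2: denom=4−1·1/8=31/8; d'=(-54−1·13/4)/(31/8)=-458/31
back: M2=-458/31
back: M1=13/4−1/8·-458/31=158/31
M: M0=0, M1=158/31, M2=-458/31, M3=0
seg 0: a=0, c=M0/2=0, d=(M1−M0)/(6·3)=79/279, b=Δ0−h0·(2M0+M1)/6=-268/93
seg 1: a=-1, c=M1/2=79/31, d=(M2−M1)/(6·1)=-308/93, b=Δ1−h1·(2M1+M2)/6=443/93
seg 2: a=3, c=M2/2=-229/31, d=(M3−M2)/(6·1)=229/93, b=Δ2−h2·(2M2+M3)/6=-7/93
t_q=17/4 → seg 2, τ=1/4; S=3+-7/93·τ+-229/31·τ²+229/93·τ³=5075/1984

  seg 0: a=0 b=-268/93 c=0 d=79/279
  seg 1: a=-1 b=443/93 c=79/31 d=-308/93
  seg 2: a=3 b=-7/93 c=-229/31 d=229/93
S(17/4) = 5075/1984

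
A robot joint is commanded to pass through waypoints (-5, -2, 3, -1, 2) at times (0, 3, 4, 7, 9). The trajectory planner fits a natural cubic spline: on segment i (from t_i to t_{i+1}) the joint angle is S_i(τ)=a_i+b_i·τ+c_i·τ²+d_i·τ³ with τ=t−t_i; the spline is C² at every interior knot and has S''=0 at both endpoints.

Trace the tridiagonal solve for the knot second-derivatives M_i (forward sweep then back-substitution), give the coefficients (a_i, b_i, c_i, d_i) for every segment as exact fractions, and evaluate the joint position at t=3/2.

  seg 0: a=-5 b=-1019/1116 c=0 d=2135/10044
  seg 1: a=-2 b=2693/558 c=2135/1116 d=-647/372
  seg 2: a=3 b=3833/1116 c=-922/279 d=5743/10044
  seg 3: a=-1 b=-533/558 c=685/372 d=-685/2232
S(3/2) = -5607/992

Δ: Δ0=1, Δ1=5, Δ2=-4/3, Δ3=3/2
row 1: diag=8, rhs=24; c'=1/8, d'=3
row 2: denom=8−1·1/8=63/8; d'=(-38−1·3)/(63/8)=-328/63
row 3: denom=10−3·8/21=62/7; d'=(17−3·-328/63)/(62/7)=685/186
back: M3=685/186
back: M2=-328/63−8/21·685/186=-1844/279
back: M1=3−1/8·-1844/279=2135/558
M: M0=0, M1=2135/558, M2=-1844/279, M3=685/186, M4=0
seg 0: a=-5, c=M0/2=0, d=(M1−M0)/(6·3)=2135/10044, b=Δ0−h0·(2M0+M1)/6=-1019/1116
seg 1: a=-2, c=M1/2=2135/1116, d=(M2−M1)/(6·1)=-647/372, b=Δ1−h1·(2M1+M2)/6=2693/558
seg 2: a=3, c=M2/2=-922/279, d=(M3−M2)/(6·3)=5743/10044, b=Δ2−h2·(2M2+M3)/6=3833/1116
seg 3: a=-1, c=M3/2=685/372, d=(M4−M3)/(6·2)=-685/2232, b=Δ3−h3·(2M3+M4)/6=-533/558
t_q=3/2 → seg 0, τ=3/2; S=-5+-1019/1116·τ+0·τ²+2135/10044·τ³=-5607/992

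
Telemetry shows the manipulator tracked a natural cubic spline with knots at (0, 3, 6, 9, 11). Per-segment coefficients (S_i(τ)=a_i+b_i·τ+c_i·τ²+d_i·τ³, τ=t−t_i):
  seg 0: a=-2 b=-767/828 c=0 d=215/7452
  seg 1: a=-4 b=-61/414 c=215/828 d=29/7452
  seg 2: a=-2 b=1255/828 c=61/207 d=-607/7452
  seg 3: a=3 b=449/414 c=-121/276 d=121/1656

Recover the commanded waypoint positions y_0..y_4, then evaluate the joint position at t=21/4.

y_0=-2 y_1=-4 y_2=-2 y_3=3 y_4=4
S(21/4) = -761/256

y_0 = S_0(0) = a_0 = -2
y_1 = S_1(0) = a_1 = -4
y_2 = S_2(0) = a_2 = -2
y_3 = S_3(0) = a_3 = 3
y_4 = S_3(2) = 4
t_q=21/4 is in segment 1 (τ=9/4); S_1(τ)=-761/256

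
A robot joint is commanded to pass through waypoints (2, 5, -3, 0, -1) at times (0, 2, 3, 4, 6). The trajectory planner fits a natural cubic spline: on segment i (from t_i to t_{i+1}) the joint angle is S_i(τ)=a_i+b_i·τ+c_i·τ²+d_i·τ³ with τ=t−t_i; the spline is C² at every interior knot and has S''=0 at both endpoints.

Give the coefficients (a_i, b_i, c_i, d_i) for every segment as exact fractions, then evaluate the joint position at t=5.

  seg 0: a=2 b=129/22 c=0 d=-12/11
  seg 1: a=5 b=-159/22 c=-72/11 d=127/22
  seg 2: a=-3 b=-3 c=237/22 d=-105/22
  seg 3: a=0 b=93/22 c=-39/11 d=13/22
S(5) = 14/11

Δ: Δ0=3/2, Δ1=-8, Δ2=3, Δ3=-1/2
row 1: diag=6, rhs=-57; c'=1/6, d'=-19/2
row 2: denom=4−1·1/6=23/6; d'=(66−1·-19/2)/(23/6)=453/23
row 3: denom=6−1·6/23=132/23; d'=(-21−1·453/23)/(132/23)=-78/11
back: M3=-78/11
back: M2=453/23−6/23·-78/11=237/11
back: M1=-19/2−1/6·237/11=-144/11
M: M0=0, M1=-144/11, M2=237/11, M3=-78/11, M4=0
seg 0: a=2, c=M0/2=0, d=(M1−M0)/(6·2)=-12/11, b=Δ0−h0·(2M0+M1)/6=129/22
seg 1: a=5, c=M1/2=-72/11, d=(M2−M1)/(6·1)=127/22, b=Δ1−h1·(2M1+M2)/6=-159/22
seg 2: a=-3, c=M2/2=237/22, d=(M3−M2)/(6·1)=-105/22, b=Δ2−h2·(2M2+M3)/6=-3
seg 3: a=0, c=M3/2=-39/11, d=(M4−M3)/(6·2)=13/22, b=Δ3−h3·(2M3+M4)/6=93/22
t_q=5 → seg 3, τ=1; S=0+93/22·τ+-39/11·τ²+13/22·τ³=14/11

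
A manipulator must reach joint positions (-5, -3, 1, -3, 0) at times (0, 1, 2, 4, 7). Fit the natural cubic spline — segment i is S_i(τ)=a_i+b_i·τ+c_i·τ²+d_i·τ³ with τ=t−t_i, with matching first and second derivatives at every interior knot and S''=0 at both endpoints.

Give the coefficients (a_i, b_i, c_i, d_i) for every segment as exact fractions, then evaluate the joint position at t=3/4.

Δ: Δ0=2, Δ1=4, Δ2=-2, Δ3=1
row 1: diag=4, rhs=12; c'=1/4, d'=3
row 2: denom=6−1·1/4=23/4; d'=(-36−1·3)/(23/4)=-156/23
row 3: denom=10−2·8/23=214/23; d'=(18−2·-156/23)/(214/23)=363/107
back: M3=363/107
back: M2=-156/23−8/23·363/107=-852/107
back: M1=3−1/4·-852/107=534/107
M: M0=0, M1=534/107, M2=-852/107, M3=363/107, M4=0
seg 0: a=-5, c=M0/2=0, d=(M1−M0)/(6·1)=89/107, b=Δ0−h0·(2M0+M1)/6=125/107
seg 1: a=-3, c=M1/2=267/107, d=(M2−M1)/(6·1)=-231/107, b=Δ1−h1·(2M1+M2)/6=392/107
seg 2: a=1, c=M2/2=-426/107, d=(M3−M2)/(6·2)=405/428, b=Δ2−h2·(2M2+M3)/6=233/107
seg 3: a=-3, c=M3/2=363/214, d=(M4−M3)/(6·3)=-121/642, b=Δ3−h3·(2M3+M4)/6=-256/107
t_q=3/4 → seg 0, τ=3/4; S=-5+125/107·τ+0·τ²+89/107·τ³=-25837/6848

  seg 0: a=-5 b=125/107 c=0 d=89/107
  seg 1: a=-3 b=392/107 c=267/107 d=-231/107
  seg 2: a=1 b=233/107 c=-426/107 d=405/428
  seg 3: a=-3 b=-256/107 c=363/214 d=-121/642
S(3/4) = -25837/6848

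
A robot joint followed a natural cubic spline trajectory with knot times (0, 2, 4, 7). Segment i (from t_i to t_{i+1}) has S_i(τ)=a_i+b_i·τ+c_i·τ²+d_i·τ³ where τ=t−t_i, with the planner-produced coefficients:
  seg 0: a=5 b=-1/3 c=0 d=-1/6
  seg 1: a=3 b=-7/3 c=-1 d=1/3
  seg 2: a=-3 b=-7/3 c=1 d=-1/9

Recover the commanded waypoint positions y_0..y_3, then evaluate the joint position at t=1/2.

y_0=5 y_1=3 y_2=-3 y_3=-4
S(1/2) = 77/16

y_0 = S_0(0) = a_0 = 5
y_1 = S_1(0) = a_1 = 3
y_2 = S_2(0) = a_2 = -3
y_3 = S_2(3) = -4
t_q=1/2 is in segment 0 (τ=1/2); S_0(τ)=77/16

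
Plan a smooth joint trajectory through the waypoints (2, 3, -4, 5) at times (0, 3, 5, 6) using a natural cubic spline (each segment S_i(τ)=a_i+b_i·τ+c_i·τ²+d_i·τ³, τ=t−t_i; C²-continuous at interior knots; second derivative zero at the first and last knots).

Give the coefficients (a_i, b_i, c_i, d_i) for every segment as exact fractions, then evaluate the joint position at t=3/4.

Δ: Δ0=1/3, Δ1=-7/2, Δ2=9
row 1: diag=10, rhs=-23; c'=1/5, d'=-23/10
row 2: denom=6−2·1/5=28/5; d'=(75−2·-23/10)/(28/5)=199/14
back: M2=199/14
back: M1=-23/10−1/5·199/14=-36/7
M: M0=0, M1=-36/7, M2=199/14, M3=0
seg 0: a=2, c=M0/2=0, d=(M1−M0)/(6·3)=-2/7, b=Δ0−h0·(2M0+M1)/6=61/21
seg 1: a=3, c=M1/2=-18/7, d=(M2−M1)/(6·2)=271/168, b=Δ1−h1·(2M1+M2)/6=-101/21
seg 2: a=-4, c=M2/2=199/28, d=(M3−M2)/(6·1)=-199/84, b=Δ2−h2·(2M2+M3)/6=179/42
t_q=3/4 → seg 0, τ=3/4; S=2+61/21·τ+0·τ²+-2/7·τ³=909/224

  seg 0: a=2 b=61/21 c=0 d=-2/7
  seg 1: a=3 b=-101/21 c=-18/7 d=271/168
  seg 2: a=-4 b=179/42 c=199/28 d=-199/84
S(3/4) = 909/224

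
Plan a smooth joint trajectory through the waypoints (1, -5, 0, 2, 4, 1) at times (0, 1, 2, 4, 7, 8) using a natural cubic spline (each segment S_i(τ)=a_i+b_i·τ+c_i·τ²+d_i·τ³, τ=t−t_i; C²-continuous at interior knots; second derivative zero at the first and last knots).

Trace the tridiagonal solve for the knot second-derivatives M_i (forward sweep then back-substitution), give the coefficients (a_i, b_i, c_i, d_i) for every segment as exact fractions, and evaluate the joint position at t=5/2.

  seg 0: a=1 b=-40994/4515 c=0 d=13904/4515
  seg 1: a=-5 b=718/4515 c=13904/1505 d=-3971/903
  seg 2: a=0 b=3511/645 c=-5951/1505 d=3911/4515
  seg 3: a=2 b=97/4515 c=1871/1505 d=-4642/13545
  seg 4: a=4 b=-8003/4515 c=-2771/1505 d=2771/4515
S(5/2) = 22171/12040

Δ: Δ0=-6, Δ1=5, Δ2=1, Δ3=2/3, Δ4=-3
row 1: diag=4, rhs=66; c'=1/4, d'=33/2
row 2: denom=6−1·1/4=23/4; d'=(-24−1·33/2)/(23/4)=-162/23
row 3: denom=10−2·8/23=214/23; d'=(-2−2·-162/23)/(214/23)=139/107
row 4: denom=8−3·69/214=1505/214; d'=(-22−3·139/107)/(1505/214)=-5542/1505
back: M4=-5542/1505
back: M3=139/107−69/214·-5542/1505=3742/1505
back: M2=-162/23−8/23·3742/1505=-11902/1505
back: M1=33/2−1/4·-11902/1505=27808/1505
M: M0=0, M1=27808/1505, M2=-11902/1505, M3=3742/1505, M4=-5542/1505, M5=0
seg 0: a=1, c=M0/2=0, d=(M1−M0)/(6·1)=13904/4515, b=Δ0−h0·(2M0+M1)/6=-40994/4515
seg 1: a=-5, c=M1/2=13904/1505, d=(M2−M1)/(6·1)=-3971/903, b=Δ1−h1·(2M1+M2)/6=718/4515
seg 2: a=0, c=M2/2=-5951/1505, d=(M3−M2)/(6·2)=3911/4515, b=Δ2−h2·(2M2+M3)/6=3511/645
seg 3: a=2, c=M3/2=1871/1505, d=(M4−M3)/(6·3)=-4642/13545, b=Δ3−h3·(2M3+M4)/6=97/4515
seg 4: a=4, c=M4/2=-2771/1505, d=(M5−M4)/(6·1)=2771/4515, b=Δ4−h4·(2M4+M5)/6=-8003/4515
t_q=5/2 → seg 2, τ=1/2; S=0+3511/645·τ+-5951/1505·τ²+3911/4515·τ³=22171/12040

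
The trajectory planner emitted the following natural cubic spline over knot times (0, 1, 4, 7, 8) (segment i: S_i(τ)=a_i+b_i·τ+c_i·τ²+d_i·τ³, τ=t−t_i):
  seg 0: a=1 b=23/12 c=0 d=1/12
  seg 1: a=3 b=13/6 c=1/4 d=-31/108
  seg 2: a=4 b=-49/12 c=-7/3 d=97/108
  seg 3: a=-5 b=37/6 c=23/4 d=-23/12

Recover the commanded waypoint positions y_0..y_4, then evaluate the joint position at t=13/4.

y_0=1 y_1=3 y_2=4 y_3=-5 y_4=5
S(13/4) = 1503/256

y_0 = S_0(0) = a_0 = 1
y_1 = S_1(0) = a_1 = 3
y_2 = S_2(0) = a_2 = 4
y_3 = S_3(0) = a_3 = -5
y_4 = S_3(1) = 5
t_q=13/4 is in segment 1 (τ=9/4); S_1(τ)=1503/256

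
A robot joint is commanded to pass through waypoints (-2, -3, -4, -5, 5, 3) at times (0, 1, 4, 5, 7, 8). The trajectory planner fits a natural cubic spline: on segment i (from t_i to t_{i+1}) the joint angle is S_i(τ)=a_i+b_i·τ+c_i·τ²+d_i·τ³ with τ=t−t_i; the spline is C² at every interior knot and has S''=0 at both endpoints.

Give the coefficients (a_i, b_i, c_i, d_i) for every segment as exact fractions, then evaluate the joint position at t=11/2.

Δ: Δ0=-1, Δ1=-1/3, Δ2=-1, Δ3=5, Δ4=-2
row 1: diag=8, rhs=4; c'=3/8, d'=1/2
row 2: denom=8−3·3/8=55/8; d'=(-4−3·1/2)/(55/8)=-4/5
row 3: denom=6−1·8/55=322/55; d'=(36−1·-4/5)/(322/55)=44/7
row 4: denom=6−2·55/161=856/161; d'=(-42−2·44/7)/(856/161)=-4393/428
back: M4=-4393/428
back: M3=44/7−55/161·-4393/428=4191/428
back: M2=-4/5−8/55·4191/428=-238/107
back: M1=1/2−3/8·-238/107=571/428
M: M0=0, M1=571/428, M2=-238/107, M3=4191/428, M4=-4393/428, M5=0
seg 0: a=-2, c=M0/2=0, d=(M1−M0)/(6·1)=571/2568, b=Δ0−h0·(2M0+M1)/6=-3139/2568
seg 1: a=-3, c=M1/2=571/856, d=(M2−M1)/(6·3)=-1523/7704, b=Δ1−h1·(2M1+M2)/6=-713/1284
seg 2: a=-4, c=M2/2=-119/107, d=(M3−M2)/(6·1)=5143/2568, b=Δ2−h2·(2M2+M3)/6=-4855/2568
seg 3: a=-5, c=M3/2=4191/856, d=(M4−M3)/(6·2)=-1073/642, b=Δ3−h3·(2M3+M4)/6=2431/1284
seg 4: a=5, c=M4/2=-4393/856, d=(M5−M4)/(6·1)=4393/2568, b=Δ4−h4·(2M4+M5)/6=1825/1284
t_q=11/2 → seg 3, τ=1/2; S=-5+2431/1284·τ+4191/856·τ²+-1073/642·τ³=-10403/3424

  seg 0: a=-2 b=-3139/2568 c=0 d=571/2568
  seg 1: a=-3 b=-713/1284 c=571/856 d=-1523/7704
  seg 2: a=-4 b=-4855/2568 c=-119/107 d=5143/2568
  seg 3: a=-5 b=2431/1284 c=4191/856 d=-1073/642
  seg 4: a=5 b=1825/1284 c=-4393/856 d=4393/2568
S(11/2) = -10403/3424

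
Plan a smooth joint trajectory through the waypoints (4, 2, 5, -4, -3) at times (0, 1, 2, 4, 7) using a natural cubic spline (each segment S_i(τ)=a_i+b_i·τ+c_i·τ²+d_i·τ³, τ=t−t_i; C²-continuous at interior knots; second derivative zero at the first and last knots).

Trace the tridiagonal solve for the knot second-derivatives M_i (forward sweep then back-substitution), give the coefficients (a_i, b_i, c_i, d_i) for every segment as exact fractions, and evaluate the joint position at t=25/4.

Δ: Δ0=-2, Δ1=3, Δ2=-9/2, Δ3=1/3
row 1: diag=4, rhs=30; c'=1/4, d'=15/2
row 2: denom=6−1·1/4=23/4; d'=(-45−1·15/2)/(23/4)=-210/23
row 3: denom=10−2·8/23=214/23; d'=(29−2·-210/23)/(214/23)=1087/214
back: M3=1087/214
back: M2=-210/23−8/23·1087/214=-1166/107
back: M1=15/2−1/4·-1166/107=1094/107
M: M0=0, M1=1094/107, M2=-1166/107, M3=1087/214, M4=0
seg 0: a=4, c=M0/2=0, d=(M1−M0)/(6·1)=547/321, b=Δ0−h0·(2M0+M1)/6=-1189/321
seg 1: a=2, c=M1/2=547/107, d=(M2−M1)/(6·1)=-1130/321, b=Δ1−h1·(2M1+M2)/6=452/321
seg 2: a=5, c=M2/2=-583/107, d=(M3−M2)/(6·2)=3419/2568, b=Δ2−h2·(2M2+M3)/6=344/321
seg 3: a=-4, c=M3/2=1087/428, d=(M4−M3)/(6·3)=-1087/3852, b=Δ3−h3·(2M3+M4)/6=-3047/642
t_q=25/4 → seg 3, τ=9/4; S=-4+-3047/642·τ+1087/428·τ²+-1087/3852·τ³=-137939/27392

  seg 0: a=4 b=-1189/321 c=0 d=547/321
  seg 1: a=2 b=452/321 c=547/107 d=-1130/321
  seg 2: a=5 b=344/321 c=-583/107 d=3419/2568
  seg 3: a=-4 b=-3047/642 c=1087/428 d=-1087/3852
S(25/4) = -137939/27392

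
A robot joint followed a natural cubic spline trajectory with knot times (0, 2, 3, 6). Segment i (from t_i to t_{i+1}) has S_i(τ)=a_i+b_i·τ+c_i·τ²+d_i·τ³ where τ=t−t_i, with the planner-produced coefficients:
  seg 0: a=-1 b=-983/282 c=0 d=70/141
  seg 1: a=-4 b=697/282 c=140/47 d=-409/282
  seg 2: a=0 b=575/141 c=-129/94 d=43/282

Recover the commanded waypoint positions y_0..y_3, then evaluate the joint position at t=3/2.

y_0=-1 y_1=-4 y_2=0 y_3=4
S(3/2) = -214/47

y_0 = S_0(0) = a_0 = -1
y_1 = S_1(0) = a_1 = -4
y_2 = S_2(0) = a_2 = 0
y_3 = S_2(3) = 4
t_q=3/2 is in segment 0 (τ=3/2); S_0(τ)=-214/47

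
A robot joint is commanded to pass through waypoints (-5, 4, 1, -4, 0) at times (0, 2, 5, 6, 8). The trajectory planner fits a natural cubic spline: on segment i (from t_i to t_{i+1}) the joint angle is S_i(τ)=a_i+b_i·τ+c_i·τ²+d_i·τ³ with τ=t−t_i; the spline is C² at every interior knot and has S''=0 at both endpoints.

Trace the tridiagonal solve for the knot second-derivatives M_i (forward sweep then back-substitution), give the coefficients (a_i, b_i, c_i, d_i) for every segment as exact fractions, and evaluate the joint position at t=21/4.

  seg 0: a=-5 b=2203/416 c=0 d=-331/1664
  seg 1: a=4 b=605/208 c=-993/832 d=-7/192
  seg 2: a=1 b=-4357/832 c=-633/416 d=1463/832
  seg 3: a=-4 b=-625/208 c=3123/832 d=-1041/1664
S(21/4) = -20065/53248

Δ: Δ0=9/2, Δ1=-1, Δ2=-5, Δ3=2
row 1: diag=10, rhs=-33; c'=3/10, d'=-33/10
row 2: denom=8−3·3/10=71/10; d'=(-24−3·-33/10)/(71/10)=-141/71
row 3: denom=6−1·10/71=416/71; d'=(42−1·-141/71)/(416/71)=3123/416
back: M3=3123/416
back: M2=-141/71−10/71·3123/416=-633/208
back: M1=-33/10−3/10·-633/208=-993/416
M: M0=0, M1=-993/416, M2=-633/208, M3=3123/416, M4=0
seg 0: a=-5, c=M0/2=0, d=(M1−M0)/(6·2)=-331/1664, b=Δ0−h0·(2M0+M1)/6=2203/416
seg 1: a=4, c=M1/2=-993/832, d=(M2−M1)/(6·3)=-7/192, b=Δ1−h1·(2M1+M2)/6=605/208
seg 2: a=1, c=M2/2=-633/416, d=(M3−M2)/(6·1)=1463/832, b=Δ2−h2·(2M2+M3)/6=-4357/832
seg 3: a=-4, c=M3/2=3123/832, d=(M4−M3)/(6·2)=-1041/1664, b=Δ3−h3·(2M3+M4)/6=-625/208
t_q=21/4 → seg 2, τ=1/4; S=1+-4357/832·τ+-633/416·τ²+1463/832·τ³=-20065/53248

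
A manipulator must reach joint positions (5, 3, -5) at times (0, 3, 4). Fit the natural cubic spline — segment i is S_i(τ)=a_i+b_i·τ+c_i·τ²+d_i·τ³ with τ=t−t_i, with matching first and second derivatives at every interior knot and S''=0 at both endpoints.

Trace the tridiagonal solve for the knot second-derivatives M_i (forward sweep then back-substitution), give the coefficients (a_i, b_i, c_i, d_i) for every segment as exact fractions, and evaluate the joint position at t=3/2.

Δ: Δ0=-2/3, Δ1=-8
row 1: diag=8, rhs=-44; c'=1/8, d'=-11/2
back: M1=-11/2
M: M0=0, M1=-11/2, M2=0
seg 0: a=5, c=M0/2=0, d=(M1−M0)/(6·3)=-11/36, b=Δ0−h0·(2M0+M1)/6=25/12
seg 1: a=3, c=M1/2=-11/4, d=(M2−M1)/(6·1)=11/12, b=Δ1−h1·(2M1+M2)/6=-37/6
t_q=3/2 → seg 0, τ=3/2; S=5+25/12·τ+0·τ²+-11/36·τ³=227/32

  seg 0: a=5 b=25/12 c=0 d=-11/36
  seg 1: a=3 b=-37/6 c=-11/4 d=11/12
S(3/2) = 227/32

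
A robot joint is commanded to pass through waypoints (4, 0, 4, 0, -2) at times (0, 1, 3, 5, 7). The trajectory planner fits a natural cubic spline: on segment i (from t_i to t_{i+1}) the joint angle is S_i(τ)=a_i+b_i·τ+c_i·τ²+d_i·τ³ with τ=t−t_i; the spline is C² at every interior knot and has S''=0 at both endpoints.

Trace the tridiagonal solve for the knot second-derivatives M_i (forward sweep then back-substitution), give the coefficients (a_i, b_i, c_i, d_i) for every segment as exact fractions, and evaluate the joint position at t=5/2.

  seg 0: a=4 b=-435/82 c=0 d=107/82
  seg 1: a=0 b=-57/41 c=321/82 d=-91/82
  seg 2: a=4 b=39/41 c=-225/82 d=26/41
  seg 3: a=0 b=-99/41 c=87/82 d=-29/164
S(5/2) = 1953/656

Δ: Δ0=-4, Δ1=2, Δ2=-2, Δ3=-1
row 1: diag=6, rhs=36; c'=1/3, d'=6
row 2: denom=8−2·1/3=22/3; d'=(-24−2·6)/(22/3)=-54/11
row 3: denom=8−2·3/11=82/11; d'=(6−2·-54/11)/(82/11)=87/41
back: M3=87/41
back: M2=-54/11−3/11·87/41=-225/41
back: M1=6−1/3·-225/41=321/41
M: M0=0, M1=321/41, M2=-225/41, M3=87/41, M4=0
seg 0: a=4, c=M0/2=0, d=(M1−M0)/(6·1)=107/82, b=Δ0−h0·(2M0+M1)/6=-435/82
seg 1: a=0, c=M1/2=321/82, d=(M2−M1)/(6·2)=-91/82, b=Δ1−h1·(2M1+M2)/6=-57/41
seg 2: a=4, c=M2/2=-225/82, d=(M3−M2)/(6·2)=26/41, b=Δ2−h2·(2M2+M3)/6=39/41
seg 3: a=0, c=M3/2=87/82, d=(M4−M3)/(6·2)=-29/164, b=Δ3−h3·(2M3+M4)/6=-99/41
t_q=5/2 → seg 1, τ=3/2; S=0+-57/41·τ+321/82·τ²+-91/82·τ³=1953/656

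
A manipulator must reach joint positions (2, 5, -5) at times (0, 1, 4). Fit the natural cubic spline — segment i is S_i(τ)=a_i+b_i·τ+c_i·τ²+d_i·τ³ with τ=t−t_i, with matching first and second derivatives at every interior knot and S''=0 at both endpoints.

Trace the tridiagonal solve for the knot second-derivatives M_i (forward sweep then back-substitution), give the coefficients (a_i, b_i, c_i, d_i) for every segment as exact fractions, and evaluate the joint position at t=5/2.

  seg 0: a=2 b=91/24 c=0 d=-19/24
  seg 1: a=5 b=17/12 c=-19/8 d=19/72
S(5/2) = 171/64

Δ: Δ0=3, Δ1=-10/3
row 1: diag=8, rhs=-38; c'=3/8, d'=-19/4
back: M1=-19/4
M: M0=0, M1=-19/4, M2=0
seg 0: a=2, c=M0/2=0, d=(M1−M0)/(6·1)=-19/24, b=Δ0−h0·(2M0+M1)/6=91/24
seg 1: a=5, c=M1/2=-19/8, d=(M2−M1)/(6·3)=19/72, b=Δ1−h1·(2M1+M2)/6=17/12
t_q=5/2 → seg 1, τ=3/2; S=5+17/12·τ+-19/8·τ²+19/72·τ³=171/64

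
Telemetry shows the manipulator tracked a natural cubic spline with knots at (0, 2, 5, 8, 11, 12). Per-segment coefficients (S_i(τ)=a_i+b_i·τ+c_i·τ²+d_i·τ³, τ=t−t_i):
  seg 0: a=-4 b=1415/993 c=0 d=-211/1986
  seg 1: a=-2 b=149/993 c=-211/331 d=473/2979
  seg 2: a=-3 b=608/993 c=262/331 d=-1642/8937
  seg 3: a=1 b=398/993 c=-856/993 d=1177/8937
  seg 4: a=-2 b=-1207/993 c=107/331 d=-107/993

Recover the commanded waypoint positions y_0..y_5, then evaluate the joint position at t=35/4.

y_0 = S_0(0) = a_0 = -4
y_1 = S_1(0) = a_1 = -2
y_2 = S_2(0) = a_2 = -3
y_3 = S_3(0) = a_3 = 1
y_4 = S_4(0) = a_4 = -2
y_5 = S_4(1) = -3
t_q=35/4 is in segment 3 (τ=3/4); S_3(τ)=18457/21184

y_0=-4 y_1=-2 y_2=-3 y_3=1 y_4=-2 y_5=-3
S(35/4) = 18457/21184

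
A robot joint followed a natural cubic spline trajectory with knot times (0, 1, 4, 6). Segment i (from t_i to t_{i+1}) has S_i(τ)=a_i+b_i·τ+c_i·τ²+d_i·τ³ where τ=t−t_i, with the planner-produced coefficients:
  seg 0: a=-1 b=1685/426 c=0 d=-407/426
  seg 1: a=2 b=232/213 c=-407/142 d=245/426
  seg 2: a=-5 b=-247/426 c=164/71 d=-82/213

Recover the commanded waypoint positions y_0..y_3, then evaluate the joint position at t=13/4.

y_0 = S_0(0) = a_0 = -1
y_1 = S_1(0) = a_1 = 2
y_2 = S_2(0) = a_2 = -5
y_3 = S_2(2) = 0
t_q=13/4 is in segment 1 (τ=9/4); S_1(τ)=-31885/9088

y_0=-1 y_1=2 y_2=-5 y_3=0
S(13/4) = -31885/9088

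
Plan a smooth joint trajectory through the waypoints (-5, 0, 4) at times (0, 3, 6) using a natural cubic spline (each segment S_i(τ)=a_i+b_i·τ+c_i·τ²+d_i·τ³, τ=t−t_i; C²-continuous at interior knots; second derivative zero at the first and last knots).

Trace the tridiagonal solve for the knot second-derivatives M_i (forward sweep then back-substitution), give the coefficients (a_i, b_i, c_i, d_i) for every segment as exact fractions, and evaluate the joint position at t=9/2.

Δ: Δ0=5/3, Δ1=4/3
row 1: diag=12, rhs=-2; c'=1/4, d'=-1/6
back: M1=-1/6
M: M0=0, M1=-1/6, M2=0
seg 0: a=-5, c=M0/2=0, d=(M1−M0)/(6·3)=-1/108, b=Δ0−h0·(2M0+M1)/6=7/4
seg 1: a=0, c=M1/2=-1/12, d=(M2−M1)/(6·3)=1/108, b=Δ1−h1·(2M1+M2)/6=3/2
t_q=9/2 → seg 1, τ=3/2; S=0+3/2·τ+-1/12·τ²+1/108·τ³=67/32

  seg 0: a=-5 b=7/4 c=0 d=-1/108
  seg 1: a=0 b=3/2 c=-1/12 d=1/108
S(9/2) = 67/32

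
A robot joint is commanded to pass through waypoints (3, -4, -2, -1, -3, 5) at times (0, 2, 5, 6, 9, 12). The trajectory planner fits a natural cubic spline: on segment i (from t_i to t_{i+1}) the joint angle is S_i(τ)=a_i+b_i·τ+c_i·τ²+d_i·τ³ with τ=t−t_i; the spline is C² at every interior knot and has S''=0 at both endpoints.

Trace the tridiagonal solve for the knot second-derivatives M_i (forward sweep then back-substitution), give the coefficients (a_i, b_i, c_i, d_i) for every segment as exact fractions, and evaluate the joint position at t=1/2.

Δ: Δ0=-7/2, Δ1=2/3, Δ2=1, Δ3=-2/3, Δ4=8/3
row 1: diag=10, rhs=25; c'=3/10, d'=5/2
row 2: denom=8−3·3/10=71/10; d'=(2−3·5/2)/(71/10)=-55/71
row 3: denom=8−1·10/71=558/71; d'=(-10−1·-55/71)/(558/71)=-655/558
row 4: denom=12−3·71/186=673/62; d'=(20−3·-655/558)/(673/62)=4375/2019
back: M4=4375/2019
back: M3=-655/558−71/186·4375/2019=-4040/2019
back: M2=-55/71−10/71·-4040/2019=-995/2019
back: M1=5/2−3/10·-995/2019=1782/673
M: M0=0, M1=1782/673, M2=-995/2019, M3=-4040/2019, M4=4375/2019, M5=0
seg 0: a=3, c=M0/2=0, d=(M1−M0)/(6·2)=297/1346, b=Δ0−h0·(2M0+M1)/6=-5899/1346
seg 1: a=-4, c=M1/2=891/673, d=(M2−M1)/(6·3)=-6341/36342, b=Δ1−h1·(2M1+M2)/6=-2335/1346
seg 2: a=-2, c=M2/2=-995/4038, d=(M3−M2)/(6·1)=-1015/4038, b=Δ2−h2·(2M2+M3)/6=1008/673
seg 3: a=-1, c=M3/2=-2020/2019, d=(M4−M3)/(6·3)=935/4038, b=Δ3−h3·(2M3+M4)/6=1013/4038
seg 4: a=-3, c=M4/2=4375/4038, d=(M5−M4)/(6·3)=-4375/36342, b=Δ4−h4·(2M4+M5)/6=1009/2019
t_q=1/2 → seg 0, τ=1/2; S=3+-5899/1346·τ+0·τ²+297/1346·τ³=9005/10768

  seg 0: a=3 b=-5899/1346 c=0 d=297/1346
  seg 1: a=-4 b=-2335/1346 c=891/673 d=-6341/36342
  seg 2: a=-2 b=1008/673 c=-995/4038 d=-1015/4038
  seg 3: a=-1 b=1013/4038 c=-2020/2019 d=935/4038
  seg 4: a=-3 b=1009/2019 c=4375/4038 d=-4375/36342
S(1/2) = 9005/10768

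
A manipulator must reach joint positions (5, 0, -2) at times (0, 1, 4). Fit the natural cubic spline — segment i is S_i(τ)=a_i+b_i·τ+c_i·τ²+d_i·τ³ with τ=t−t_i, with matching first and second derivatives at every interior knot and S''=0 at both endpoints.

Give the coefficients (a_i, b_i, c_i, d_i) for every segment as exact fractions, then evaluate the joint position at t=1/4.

  seg 0: a=5 b=-133/24 c=0 d=13/24
  seg 1: a=0 b=-47/12 c=13/8 d=-13/72
S(1/4) = 1855/512

Δ: Δ0=-5, Δ1=-2/3
row 1: diag=8, rhs=26; c'=3/8, d'=13/4
back: M1=13/4
M: M0=0, M1=13/4, M2=0
seg 0: a=5, c=M0/2=0, d=(M1−M0)/(6·1)=13/24, b=Δ0−h0·(2M0+M1)/6=-133/24
seg 1: a=0, c=M1/2=13/8, d=(M2−M1)/(6·3)=-13/72, b=Δ1−h1·(2M1+M2)/6=-47/12
t_q=1/4 → seg 0, τ=1/4; S=5+-133/24·τ+0·τ²+13/24·τ³=1855/512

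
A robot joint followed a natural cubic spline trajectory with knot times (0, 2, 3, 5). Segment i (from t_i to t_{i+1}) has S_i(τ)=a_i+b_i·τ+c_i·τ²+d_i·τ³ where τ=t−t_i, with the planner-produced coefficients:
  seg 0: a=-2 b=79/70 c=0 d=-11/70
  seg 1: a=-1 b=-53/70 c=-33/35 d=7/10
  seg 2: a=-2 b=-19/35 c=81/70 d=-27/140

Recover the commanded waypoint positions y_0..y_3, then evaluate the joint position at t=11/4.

y_0=-2 y_1=-1 y_2=-2 y_3=0
S(11/4) = -8077/4480

y_0 = S_0(0) = a_0 = -2
y_1 = S_1(0) = a_1 = -1
y_2 = S_2(0) = a_2 = -2
y_3 = S_2(2) = 0
t_q=11/4 is in segment 1 (τ=3/4); S_1(τ)=-8077/4480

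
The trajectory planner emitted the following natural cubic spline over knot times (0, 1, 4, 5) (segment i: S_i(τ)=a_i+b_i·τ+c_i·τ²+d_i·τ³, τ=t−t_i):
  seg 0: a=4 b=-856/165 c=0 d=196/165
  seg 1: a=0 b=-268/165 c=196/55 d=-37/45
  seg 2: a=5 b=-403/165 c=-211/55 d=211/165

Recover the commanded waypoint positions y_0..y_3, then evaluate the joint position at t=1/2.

y_0=4 y_1=0 y_2=5 y_3=0
S(1/2) = 171/110

y_0 = S_0(0) = a_0 = 4
y_1 = S_1(0) = a_1 = 0
y_2 = S_2(0) = a_2 = 5
y_3 = S_2(1) = 0
t_q=1/2 is in segment 0 (τ=1/2); S_0(τ)=171/110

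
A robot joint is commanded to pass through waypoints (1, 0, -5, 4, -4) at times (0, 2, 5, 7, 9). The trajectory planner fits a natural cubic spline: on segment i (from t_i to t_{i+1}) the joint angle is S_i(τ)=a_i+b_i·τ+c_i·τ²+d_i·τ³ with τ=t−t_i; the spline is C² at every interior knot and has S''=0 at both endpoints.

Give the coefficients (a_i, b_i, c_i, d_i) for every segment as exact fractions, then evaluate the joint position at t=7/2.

  seg 0: a=1 b=347/1032 c=0 d=-863/4128
  seg 1: a=0 b=-1121/516 c=-863/688 d=979/2064
  seg 2: a=-5 b=6415/2064 c=1037/344 d=-9571/8256
  seg 3: a=4 b=1295/1032 c=-5423/1376 d=5423/8256
S(7/2) = -24659/5504

Δ: Δ0=-1/2, Δ1=-5/3, Δ2=9/2, Δ3=-4
row 1: diag=10, rhs=-7; c'=3/10, d'=-7/10
row 2: denom=10−3·3/10=91/10; d'=(37−3·-7/10)/(91/10)=391/91
row 3: denom=8−2·20/91=688/91; d'=(-51−2·391/91)/(688/91)=-5423/688
back: M3=-5423/688
back: M2=391/91−20/91·-5423/688=1037/172
back: M1=-7/10−3/10·1037/172=-863/344
M: M0=0, M1=-863/344, M2=1037/172, M3=-5423/688, M4=0
seg 0: a=1, c=M0/2=0, d=(M1−M0)/(6·2)=-863/4128, b=Δ0−h0·(2M0+M1)/6=347/1032
seg 1: a=0, c=M1/2=-863/688, d=(M2−M1)/(6·3)=979/2064, b=Δ1−h1·(2M1+M2)/6=-1121/516
seg 2: a=-5, c=M2/2=1037/344, d=(M3−M2)/(6·2)=-9571/8256, b=Δ2−h2·(2M2+M3)/6=6415/2064
seg 3: a=4, c=M3/2=-5423/1376, d=(M4−M3)/(6·2)=5423/8256, b=Δ3−h3·(2M3+M4)/6=1295/1032
t_q=7/2 → seg 1, τ=3/2; S=0+-1121/516·τ+-863/688·τ²+979/2064·τ³=-24659/5504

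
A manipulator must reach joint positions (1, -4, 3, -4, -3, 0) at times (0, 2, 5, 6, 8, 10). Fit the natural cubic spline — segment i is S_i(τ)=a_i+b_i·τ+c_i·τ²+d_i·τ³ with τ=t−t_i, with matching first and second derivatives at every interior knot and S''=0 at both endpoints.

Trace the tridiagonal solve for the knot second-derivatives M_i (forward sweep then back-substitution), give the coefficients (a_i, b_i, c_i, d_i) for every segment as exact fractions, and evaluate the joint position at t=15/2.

Δ: Δ0=-5/2, Δ1=7/3, Δ2=-7, Δ3=1/2, Δ4=3/2
row 1: diag=10, rhs=29; c'=3/10, d'=29/10
row 2: denom=8−3·3/10=71/10; d'=(-56−3·29/10)/(71/10)=-647/71
row 3: denom=6−1·10/71=416/71; d'=(45−1·-647/71)/(416/71)=1921/208
row 4: denom=8−2·71/208=761/104; d'=(6−2·1921/208)/(761/104)=-1297/761
back: M4=-1297/761
back: M3=1921/208−71/208·-1297/761=7471/761
back: M2=-647/71−10/71·7471/761=-7987/761
back: M1=29/10−3/10·-7987/761=4603/761
M: M0=0, M1=4603/761, M2=-7987/761, M3=7471/761, M4=-1297/761, M5=0
seg 0: a=1, c=M0/2=0, d=(M1−M0)/(6·2)=4603/9132, b=Δ0−h0·(2M0+M1)/6=-20621/4566
seg 1: a=-4, c=M1/2=4603/1522, d=(M2−M1)/(6·3)=-6295/6849, b=Δ1−h1·(2M1+M2)/6=6997/4566
seg 2: a=3, c=M2/2=-7987/1522, d=(M3−M2)/(6·1)=7729/2283, b=Δ2−h2·(2M2+M3)/6=-23459/4566
seg 3: a=-4, c=M3/2=7471/1522, d=(M4−M3)/(6·2)=-2192/2283, b=Δ3−h3·(2M3+M4)/6=-25007/4566
seg 4: a=-3, c=M4/2=-1297/1522, d=(M5−M4)/(6·2)=1297/9132, b=Δ4−h4·(2M4+M5)/6=12037/4566
t_q=15/2 → seg 3, τ=3/2; S=-4+-25007/4566·τ+7471/1522·τ²+-2192/2283·τ³=-26855/6088

  seg 0: a=1 b=-20621/4566 c=0 d=4603/9132
  seg 1: a=-4 b=6997/4566 c=4603/1522 d=-6295/6849
  seg 2: a=3 b=-23459/4566 c=-7987/1522 d=7729/2283
  seg 3: a=-4 b=-25007/4566 c=7471/1522 d=-2192/2283
  seg 4: a=-3 b=12037/4566 c=-1297/1522 d=1297/9132
S(15/2) = -26855/6088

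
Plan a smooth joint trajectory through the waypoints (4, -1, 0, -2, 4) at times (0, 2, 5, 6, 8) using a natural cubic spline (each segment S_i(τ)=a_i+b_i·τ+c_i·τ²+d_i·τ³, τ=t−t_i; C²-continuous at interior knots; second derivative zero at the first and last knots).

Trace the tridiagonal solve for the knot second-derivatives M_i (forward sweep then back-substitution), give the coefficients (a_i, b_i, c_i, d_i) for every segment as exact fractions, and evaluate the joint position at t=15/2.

  seg 0: a=4 b=-4261/1248 c=0 d=1141/4992
  seg 1: a=-1 b=-419/624 c=1141/832 d=-199/576
  seg 2: a=0 b=-4421/2496 c=-723/416 d=3767/2496
  seg 3: a=-2 b=-449/624 c=2321/832 d=-2321/4992
S(15/2) = 21675/13312

Δ: Δ0=-5/2, Δ1=1/3, Δ2=-2, Δ3=3
row 1: diag=10, rhs=17; c'=3/10, d'=17/10
row 2: denom=8−3·3/10=71/10; d'=(-14−3·17/10)/(71/10)=-191/71
row 3: denom=6−1·10/71=416/71; d'=(30−1·-191/71)/(416/71)=2321/416
back: M3=2321/416
back: M2=-191/71−10/71·2321/416=-723/208
back: M1=17/10−3/10·-723/208=1141/416
M: M0=0, M1=1141/416, M2=-723/208, M3=2321/416, M4=0
seg 0: a=4, c=M0/2=0, d=(M1−M0)/(6·2)=1141/4992, b=Δ0−h0·(2M0+M1)/6=-4261/1248
seg 1: a=-1, c=M1/2=1141/832, d=(M2−M1)/(6·3)=-199/576, b=Δ1−h1·(2M1+M2)/6=-419/624
seg 2: a=0, c=M2/2=-723/416, d=(M3−M2)/(6·1)=3767/2496, b=Δ2−h2·(2M2+M3)/6=-4421/2496
seg 3: a=-2, c=M3/2=2321/832, d=(M4−M3)/(6·2)=-2321/4992, b=Δ3−h3·(2M3+M4)/6=-449/624
t_q=15/2 → seg 3, τ=3/2; S=-2+-449/624·τ+2321/832·τ²+-2321/4992·τ³=21675/13312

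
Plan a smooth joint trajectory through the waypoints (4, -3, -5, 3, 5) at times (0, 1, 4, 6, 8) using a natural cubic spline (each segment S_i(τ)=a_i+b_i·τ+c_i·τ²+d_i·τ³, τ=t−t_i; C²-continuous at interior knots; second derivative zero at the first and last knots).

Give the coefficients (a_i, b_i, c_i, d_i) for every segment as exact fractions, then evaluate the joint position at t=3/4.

  seg 0: a=4 b=-6155/804 c=0 d=527/804
  seg 1: a=-3 b=-2287/402 c=527/268 d=-235/2412
  seg 2: a=-5 b=2797/804 c=73/67 d=-1333/3216
  seg 3: a=3 b=1151/402 c=-749/536 d=749/3216
S(3/4) = -25129/17152

Δ: Δ0=-7, Δ1=-2/3, Δ2=4, Δ3=1
row 1: diag=8, rhs=38; c'=3/8, d'=19/4
row 2: denom=10−3·3/8=71/8; d'=(28−3·19/4)/(71/8)=110/71
row 3: denom=8−2·16/71=536/71; d'=(-18−2·110/71)/(536/71)=-749/268
back: M3=-749/268
back: M2=110/71−16/71·-749/268=146/67
back: M1=19/4−3/8·146/67=527/134
M: M0=0, M1=527/134, M2=146/67, M3=-749/268, M4=0
seg 0: a=4, c=M0/2=0, d=(M1−M0)/(6·1)=527/804, b=Δ0−h0·(2M0+M1)/6=-6155/804
seg 1: a=-3, c=M1/2=527/268, d=(M2−M1)/(6·3)=-235/2412, b=Δ1−h1·(2M1+M2)/6=-2287/402
seg 2: a=-5, c=M2/2=73/67, d=(M3−M2)/(6·2)=-1333/3216, b=Δ2−h2·(2M2+M3)/6=2797/804
seg 3: a=3, c=M3/2=-749/536, d=(M4−M3)/(6·2)=749/3216, b=Δ3−h3·(2M3+M4)/6=1151/402
t_q=3/4 → seg 0, τ=3/4; S=4+-6155/804·τ+0·τ²+527/804·τ³=-25129/17152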